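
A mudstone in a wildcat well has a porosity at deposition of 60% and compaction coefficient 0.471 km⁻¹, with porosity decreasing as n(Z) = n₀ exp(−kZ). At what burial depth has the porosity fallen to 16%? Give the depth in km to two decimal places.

2.81 km

Invert Athy's law: Z = ln(n₀/n) / k
Z = ln(0.6/0.16) / 0.471 = ln(3.75) / 0.471 = 1.3218 / 0.471 = 2.806 km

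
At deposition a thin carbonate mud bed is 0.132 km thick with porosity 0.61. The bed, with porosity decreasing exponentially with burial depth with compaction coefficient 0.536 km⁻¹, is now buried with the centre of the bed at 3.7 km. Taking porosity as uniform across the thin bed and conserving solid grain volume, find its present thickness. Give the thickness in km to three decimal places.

Porosity at 3.7 km: φ = 0.61·exp(−0.536×3.7) = 0.0840
Solid-volume conservation: h(1−φ) = h₀(1−φ₀) ⇒ h = h₀·(1−φ₀)/(1−φ)
h = 0.132 × (1 − 0.61)/(1 − 0.0840) = 0.132 × 0.4257 = 0.0562 km

0.056 km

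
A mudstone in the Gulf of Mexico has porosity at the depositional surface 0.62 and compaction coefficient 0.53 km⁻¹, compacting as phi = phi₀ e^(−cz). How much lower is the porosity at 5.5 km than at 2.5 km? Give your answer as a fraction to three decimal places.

0.131

phi(2.5) = 0.62·e^(−0.53×2.5) = 0.1648
phi(5.5) = 0.62·e^(−0.53×5.5) = 0.0336
Δphi = 0.1648 − 0.0336 = 0.1312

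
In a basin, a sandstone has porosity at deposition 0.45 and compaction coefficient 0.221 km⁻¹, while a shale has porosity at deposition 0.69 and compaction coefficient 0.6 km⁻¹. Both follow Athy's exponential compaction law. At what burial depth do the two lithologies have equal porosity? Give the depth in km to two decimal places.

1.13 km

Set phi₀ₐ e^(−βₐd) = phi₀ᵦ e^(−βᵦd) ⇒ ln(phi₀ₐ/phi₀ᵦ) = (βₐ − βᵦ)·d
d = ln(0.45/0.69) / (0.221 − 0.6) = -0.4274 / -0.379 = 1.128 km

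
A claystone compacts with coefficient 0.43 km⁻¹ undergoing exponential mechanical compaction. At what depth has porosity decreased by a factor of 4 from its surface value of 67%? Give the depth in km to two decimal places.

n/n₀ = 1/4 ⇒ exp(−k·Z) = 1/4 ⇒ Z = ln(4) / k
Z = 1.3863 / 0.43 = 3.224 km

3.22 km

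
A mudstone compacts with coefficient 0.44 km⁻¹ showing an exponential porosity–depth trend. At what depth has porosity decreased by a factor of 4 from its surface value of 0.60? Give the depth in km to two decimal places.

phi/phi₀ = 1/4 ⇒ exp(−c·z) = 1/4 ⇒ z = ln(4) / c
z = 1.3863 / 0.44 = 3.151 km

3.15 km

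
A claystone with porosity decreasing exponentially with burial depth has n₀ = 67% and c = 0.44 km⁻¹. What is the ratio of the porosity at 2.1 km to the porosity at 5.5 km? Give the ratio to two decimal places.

n(z₁)/n(z₂) = e^(−c·z₁)/e^(−c·z₂) = e^{c(z₂−z₁)}
= exp(0.44 × 3.4) = exp(1.496) = 4.4638

4.46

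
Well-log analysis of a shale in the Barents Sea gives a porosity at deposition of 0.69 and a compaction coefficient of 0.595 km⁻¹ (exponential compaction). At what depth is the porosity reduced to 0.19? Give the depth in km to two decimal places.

Invert Athy's law: z = ln(n₀/n) / c
z = ln(0.69/0.19) / 0.595 = ln(3.632) / 0.595 = 1.2897 / 0.595 = 2.168 km

2.17 km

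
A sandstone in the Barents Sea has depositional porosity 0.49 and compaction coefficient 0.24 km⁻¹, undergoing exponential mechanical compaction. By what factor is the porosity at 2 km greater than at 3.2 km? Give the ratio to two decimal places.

1.33

φ(Z₁)/φ(Z₂) = e^(−β·Z₁)/e^(−β·Z₂) = e^{β(Z₂−Z₁)}
= exp(0.24 × 1.2) = exp(0.288) = 1.3338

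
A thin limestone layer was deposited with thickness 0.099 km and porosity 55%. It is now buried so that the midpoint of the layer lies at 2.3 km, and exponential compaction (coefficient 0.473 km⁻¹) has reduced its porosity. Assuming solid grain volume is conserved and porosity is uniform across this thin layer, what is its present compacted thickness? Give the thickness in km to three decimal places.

Porosity at 2.3 km: phi = 0.55·exp(−0.473×2.3) = 0.1853
Solid-volume conservation: h(1−phi) = h₀(1−phi₀) ⇒ h = h₀·(1−phi₀)/(1−phi)
h = 0.099 × (1 − 0.55)/(1 − 0.1853) = 0.099 × 0.5524 = 0.0547 km

0.055 km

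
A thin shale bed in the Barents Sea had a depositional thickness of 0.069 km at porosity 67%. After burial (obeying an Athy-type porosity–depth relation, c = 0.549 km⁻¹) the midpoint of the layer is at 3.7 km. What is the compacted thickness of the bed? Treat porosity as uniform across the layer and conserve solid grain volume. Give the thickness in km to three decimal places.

0.025 km

Porosity at 3.7 km: n = 0.67·exp(−0.549×3.7) = 0.0879
Solid-volume conservation: h(1−n) = h₀(1−n₀) ⇒ h = h₀·(1−n₀)/(1−n)
h = 0.069 × (1 − 0.67)/(1 − 0.0879) = 0.069 × 0.3618 = 0.0250 km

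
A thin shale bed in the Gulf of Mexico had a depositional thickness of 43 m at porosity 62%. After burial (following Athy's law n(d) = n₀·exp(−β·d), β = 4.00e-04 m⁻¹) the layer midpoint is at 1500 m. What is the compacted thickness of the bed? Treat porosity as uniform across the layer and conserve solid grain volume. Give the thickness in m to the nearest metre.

25 m

Working in km (1 km = 1000 m; β in km⁻¹ = β in m⁻¹ × 1000):
Porosity at 1.5 km: n = 0.62·exp(−0.4×1.5) = 0.3403
Solid-volume conservation: h(1−n) = h₀(1−n₀) ⇒ h = h₀·(1−n₀)/(1−n)
h = 0.043 × (1 − 0.62)/(1 − 0.3403) = 0.043 × 0.5760 = 0.0248 km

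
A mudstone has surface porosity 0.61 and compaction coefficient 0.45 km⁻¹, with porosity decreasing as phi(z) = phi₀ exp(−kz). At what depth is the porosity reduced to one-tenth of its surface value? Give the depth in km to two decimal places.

phi/phi₀ = 1/10 ⇒ exp(−k·z) = 1/10 ⇒ z = ln(10) / k
z = 2.3026 / 0.45 = 5.117 km

5.12 km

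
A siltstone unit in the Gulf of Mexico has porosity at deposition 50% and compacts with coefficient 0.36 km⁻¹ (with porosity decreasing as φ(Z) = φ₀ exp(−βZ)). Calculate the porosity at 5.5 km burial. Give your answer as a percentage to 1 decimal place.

φ = φ₀·exp(−β·Z) = 0.5 × exp(−0.36 × 5.5) = 0.5 × exp(−1.98)
  = 0.5 × 0.1381 = 0.0690

6.9%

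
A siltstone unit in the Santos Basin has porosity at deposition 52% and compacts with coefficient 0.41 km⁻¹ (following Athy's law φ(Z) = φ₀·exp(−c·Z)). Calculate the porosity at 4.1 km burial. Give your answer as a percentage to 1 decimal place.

φ = φ₀·exp(−c·Z) = 0.52 × exp(−0.41 × 4.1) = 0.52 × exp(−1.681)
  = 0.52 × 0.1862 = 0.0968

9.7%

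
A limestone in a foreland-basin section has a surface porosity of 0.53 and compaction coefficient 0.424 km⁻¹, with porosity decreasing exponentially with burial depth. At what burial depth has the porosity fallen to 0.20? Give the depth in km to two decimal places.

2.30 km

Invert Athy's law: Z = ln(n₀/n) / c
Z = ln(0.53/0.2) / 0.424 = ln(2.65) / 0.424 = 0.9746 / 0.424 = 2.298 km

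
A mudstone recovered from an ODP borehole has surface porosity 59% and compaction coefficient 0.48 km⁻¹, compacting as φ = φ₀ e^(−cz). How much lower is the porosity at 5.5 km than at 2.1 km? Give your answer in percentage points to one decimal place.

17.3 percentage points

φ(2.1) = 0.59·e^(−0.48×2.1) = 0.2153
φ(5.5) = 0.59·e^(−0.48×5.5) = 0.0421
Δφ = 0.2153 − 0.0421 = 0.1732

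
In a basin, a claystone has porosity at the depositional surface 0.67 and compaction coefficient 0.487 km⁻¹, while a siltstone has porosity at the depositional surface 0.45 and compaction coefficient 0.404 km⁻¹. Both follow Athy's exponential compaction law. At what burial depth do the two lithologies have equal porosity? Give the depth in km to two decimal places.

Set n₀ₐ e^(−βₐz) = n₀ᵦ e^(−βᵦz) ⇒ ln(n₀ₐ/n₀ᵦ) = (βₐ − βᵦ)·z
z = ln(0.67/0.45) / (0.487 − 0.404) = 0.3980 / 0.083 = 4.796 km

4.80 km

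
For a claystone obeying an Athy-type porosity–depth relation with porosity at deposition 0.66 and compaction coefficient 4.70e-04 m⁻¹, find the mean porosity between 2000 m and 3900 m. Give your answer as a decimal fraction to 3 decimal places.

0.171

Working in km (1 km = 1000 m; c in km⁻¹ = c in m⁻¹ × 1000):
⟨phi⟩ = (1/(z₂−z₁)) ∫ phi₀ e^(−cz) dz = phi₀·(e^(−c·z₁) − e^(−c·z₂)) / (c·(z₂−z₁))
e^(−0.47×2) = 0.3906; e^(−0.47×3.9) = 0.1599
⟨phi⟩ = 0.66 × (0.3906 − 0.1599) / (0.47 × 1.9) = 0.66 × 0.2583 = 0.1705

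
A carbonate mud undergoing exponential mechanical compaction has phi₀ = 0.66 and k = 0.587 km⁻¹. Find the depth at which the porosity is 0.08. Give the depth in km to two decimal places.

3.59 km

Invert Athy's law: z = ln(phi₀/phi) / k
z = ln(0.66/0.08) / 0.587 = ln(8.25) / 0.587 = 2.1102 / 0.587 = 3.595 km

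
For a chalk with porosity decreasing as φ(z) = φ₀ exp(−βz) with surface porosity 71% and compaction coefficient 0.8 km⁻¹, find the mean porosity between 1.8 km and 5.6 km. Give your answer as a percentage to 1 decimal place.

⟨φ⟩ = (1/(z₂−z₁)) ∫ φ₀ e^(−βz) dz = φ₀·(e^(−β·z₁) − e^(−β·z₂)) / (β·(z₂−z₁))
e^(−0.8×1.8) = 0.2369; e^(−0.8×5.6) = 0.0113
⟨φ⟩ = 0.71 × (0.2369 − 0.0113) / (0.8 × 3.8) = 0.71 × 0.0742 = 0.0527

5.3%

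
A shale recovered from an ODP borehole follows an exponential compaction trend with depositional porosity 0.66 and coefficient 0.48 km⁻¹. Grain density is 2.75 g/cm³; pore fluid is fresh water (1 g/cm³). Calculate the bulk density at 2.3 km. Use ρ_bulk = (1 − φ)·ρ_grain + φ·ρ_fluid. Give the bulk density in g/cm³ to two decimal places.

2.37 g/cm³

Porosity at depth: n = 0.66·exp(−0.48×2.3) = 0.66×0.3315 = 0.2188
Bulk density: ρ_b = (1−n)ρ_g + n·ρ_f = 0.7812×2.75 + 0.2188×1
       = 2.148 + 0.219 = 2.367 g/cm³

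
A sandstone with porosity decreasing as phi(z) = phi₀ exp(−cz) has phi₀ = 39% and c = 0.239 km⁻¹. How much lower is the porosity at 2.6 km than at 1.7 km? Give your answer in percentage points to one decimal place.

phi(1.7) = 0.39·e^(−0.239×1.7) = 0.2598
phi(2.6) = 0.39·e^(−0.239×2.6) = 0.2095
Δphi = 0.2598 − 0.2095 = 0.0503

5.0 percentage points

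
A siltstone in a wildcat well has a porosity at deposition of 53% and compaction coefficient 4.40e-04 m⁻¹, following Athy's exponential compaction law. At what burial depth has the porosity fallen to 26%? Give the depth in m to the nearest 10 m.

Working in km (1 km = 1000 m; c in km⁻¹ = c in m⁻¹ × 1000):
Invert Athy's law: d = ln(n₀/n) / c
d = ln(0.53/0.26) / 0.44 = ln(2.038) / 0.44 = 0.7122 / 0.44 = 1.619 km

1620 m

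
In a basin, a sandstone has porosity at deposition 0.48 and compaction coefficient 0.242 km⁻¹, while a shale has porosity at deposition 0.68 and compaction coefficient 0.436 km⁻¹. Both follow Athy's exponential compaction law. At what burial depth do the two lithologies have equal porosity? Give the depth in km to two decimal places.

Set n₀ₐ e^(−βₐz) = n₀ᵦ e^(−βᵦz) ⇒ ln(n₀ₐ/n₀ᵦ) = (βₐ − βᵦ)·z
z = ln(0.48/0.68) / (0.242 − 0.436) = -0.3483 / -0.194 = 1.795 km

1.80 km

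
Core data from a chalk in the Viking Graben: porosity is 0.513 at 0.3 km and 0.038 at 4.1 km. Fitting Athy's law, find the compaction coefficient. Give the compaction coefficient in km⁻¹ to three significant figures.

0.685 km⁻¹

Athy: φ(d) = φ₀ e^(−βd) ⇒ φ₁/φ₂ = e^{β(d₂−d₁)} ⇒ β = ln(φ₁/φ₂)/(d₂−d₁)
β = ln(0.513/0.038) / (4.1 − 0.3) = ln(13.5) / 3.8 = 2.6027 / 3.8 = 0.6849 km⁻¹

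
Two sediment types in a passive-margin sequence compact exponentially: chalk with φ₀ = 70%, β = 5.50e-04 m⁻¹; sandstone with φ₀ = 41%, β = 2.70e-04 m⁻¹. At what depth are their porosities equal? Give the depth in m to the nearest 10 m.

1910 m

Working in km (1 km = 1000 m; β in km⁻¹ = β in m⁻¹ × 1000):
Set φ₀ₐ e^(−βₐZ) = φ₀ᵦ e^(−βᵦZ) ⇒ ln(φ₀ₐ/φ₀ᵦ) = (βₐ − βᵦ)·Z
Z = ln(0.7/0.41) / (0.55 − 0.27) = 0.5349 / 0.28 = 1.910 km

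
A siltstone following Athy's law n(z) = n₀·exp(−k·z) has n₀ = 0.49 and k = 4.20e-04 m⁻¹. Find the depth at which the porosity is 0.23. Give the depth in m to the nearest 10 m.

Working in km (1 km = 1000 m; k in km⁻¹ = k in m⁻¹ × 1000):
Invert Athy's law: z = ln(n₀/n) / k
z = ln(0.49/0.23) / 0.42 = ln(2.13) / 0.42 = 0.7563 / 0.42 = 1.801 km

1800 m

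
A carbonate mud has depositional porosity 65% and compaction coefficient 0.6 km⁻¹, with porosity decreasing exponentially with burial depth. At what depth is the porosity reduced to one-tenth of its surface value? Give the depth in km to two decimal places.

3.84 km

n/n₀ = 1/10 ⇒ exp(−β·z) = 1/10 ⇒ z = ln(10) / β
z = 2.3026 / 0.6 = 3.838 km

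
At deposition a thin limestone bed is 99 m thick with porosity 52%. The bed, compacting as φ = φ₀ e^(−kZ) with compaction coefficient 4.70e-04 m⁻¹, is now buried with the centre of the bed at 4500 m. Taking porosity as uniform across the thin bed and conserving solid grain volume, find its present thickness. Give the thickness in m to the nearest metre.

Working in km (1 km = 1000 m; k in km⁻¹ = k in m⁻¹ × 1000):
Porosity at 4.5 km: φ = 0.52·exp(−0.47×4.5) = 0.0627
Solid-volume conservation: h(1−φ) = h₀(1−φ₀) ⇒ h = h₀·(1−φ₀)/(1−φ)
h = 0.099 × (1 − 0.52)/(1 − 0.0627) = 0.099 × 0.5121 = 0.0507 km

51 m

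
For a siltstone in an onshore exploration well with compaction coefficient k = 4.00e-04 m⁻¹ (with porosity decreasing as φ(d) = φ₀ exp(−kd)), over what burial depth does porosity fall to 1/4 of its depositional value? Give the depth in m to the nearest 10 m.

3470 m

Working in km (1 km = 1000 m; k in km⁻¹ = k in m⁻¹ × 1000):
φ/φ₀ = 1/4 ⇒ exp(−k·d) = 1/4 ⇒ d = ln(4) / k
d = 1.3863 / 0.4 = 3.466 km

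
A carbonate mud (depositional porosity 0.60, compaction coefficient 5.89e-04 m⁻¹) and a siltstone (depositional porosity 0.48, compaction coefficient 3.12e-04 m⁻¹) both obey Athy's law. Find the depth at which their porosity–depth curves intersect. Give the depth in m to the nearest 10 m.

Working in km (1 km = 1000 m; c in km⁻¹ = c in m⁻¹ × 1000):
Set φ₀ₐ e^(−cₐd) = φ₀ᵦ e^(−cᵦd) ⇒ ln(φ₀ₐ/φ₀ᵦ) = (cₐ − cᵦ)·d
d = ln(0.6/0.48) / (0.589 − 0.312) = 0.2231 / 0.277 = 0.806 km

810 m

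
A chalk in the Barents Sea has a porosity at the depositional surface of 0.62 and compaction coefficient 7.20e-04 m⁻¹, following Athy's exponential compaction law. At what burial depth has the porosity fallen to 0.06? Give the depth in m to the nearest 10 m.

3240 m

Working in km (1 km = 1000 m; k in km⁻¹ = k in m⁻¹ × 1000):
Invert Athy's law: Z = ln(φ₀/φ) / k
Z = ln(0.62/0.06) / 0.72 = ln(10.33) / 0.72 = 2.3354 / 0.72 = 3.244 km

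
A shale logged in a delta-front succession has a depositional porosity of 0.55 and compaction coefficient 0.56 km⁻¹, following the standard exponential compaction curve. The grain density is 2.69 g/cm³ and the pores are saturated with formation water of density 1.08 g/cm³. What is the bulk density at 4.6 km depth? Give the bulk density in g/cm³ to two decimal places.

Porosity at depth: phi = 0.55·exp(−0.56×4.6) = 0.55×0.0761 = 0.0418
Bulk density: ρ_b = (1−phi)ρ_g + phi·ρ_f = 0.9582×2.69 + 0.0418×1.08
       = 2.577 + 0.045 = 2.623 g/cm³

2.62 g/cm³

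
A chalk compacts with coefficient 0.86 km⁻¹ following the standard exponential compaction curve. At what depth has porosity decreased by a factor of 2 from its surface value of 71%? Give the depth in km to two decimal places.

0.81 km

phi/phi₀ = 1/2 ⇒ exp(−k·d) = 1/2 ⇒ d = ln(2) / k
d = 0.6931 / 0.86 = 0.806 km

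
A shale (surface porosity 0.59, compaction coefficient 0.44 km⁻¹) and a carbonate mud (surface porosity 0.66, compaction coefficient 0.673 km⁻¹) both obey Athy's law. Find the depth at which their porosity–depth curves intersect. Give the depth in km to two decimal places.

0.48 km

Set φ₀ₐ e^(−βₐZ) = φ₀ᵦ e^(−βᵦZ) ⇒ ln(φ₀ₐ/φ₀ᵦ) = (βₐ − βᵦ)·Z
Z = ln(0.59/0.66) / (0.44 − 0.673) = -0.1121 / -0.233 = 0.481 km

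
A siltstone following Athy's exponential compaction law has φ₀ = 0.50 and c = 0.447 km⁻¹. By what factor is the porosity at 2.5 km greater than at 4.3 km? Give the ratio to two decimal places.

φ(z₁)/φ(z₂) = e^(−c·z₁)/e^(−c·z₂) = e^{c(z₂−z₁)}
= exp(0.447 × 1.8) = exp(0.8046) = 2.2358

2.24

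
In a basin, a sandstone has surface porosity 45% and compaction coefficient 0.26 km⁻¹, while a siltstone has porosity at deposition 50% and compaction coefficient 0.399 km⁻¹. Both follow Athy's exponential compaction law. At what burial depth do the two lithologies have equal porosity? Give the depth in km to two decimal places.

0.76 km

Set n₀ₐ e^(−kₐz) = n₀ᵦ e^(−kᵦz) ⇒ ln(n₀ₐ/n₀ᵦ) = (kₐ − kᵦ)·z
z = ln(0.45/0.5) / (0.26 − 0.399) = -0.1054 / -0.139 = 0.758 km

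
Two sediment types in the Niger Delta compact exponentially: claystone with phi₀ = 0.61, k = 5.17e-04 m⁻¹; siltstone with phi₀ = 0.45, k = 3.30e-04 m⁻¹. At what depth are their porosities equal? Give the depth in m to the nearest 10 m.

1630 m

Working in km (1 km = 1000 m; k in km⁻¹ = k in m⁻¹ × 1000):
Set phi₀ₐ e^(−kₐZ) = phi₀ᵦ e^(−kᵦZ) ⇒ ln(phi₀ₐ/phi₀ᵦ) = (kₐ − kᵦ)·Z
Z = ln(0.61/0.45) / (0.517 − 0.33) = 0.3042 / 0.187 = 1.627 km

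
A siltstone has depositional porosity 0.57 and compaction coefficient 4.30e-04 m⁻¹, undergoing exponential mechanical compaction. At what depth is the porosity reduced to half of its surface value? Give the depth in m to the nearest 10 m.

1610 m

Working in km (1 km = 1000 m; c in km⁻¹ = c in m⁻¹ × 1000):
phi/phi₀ = 1/2 ⇒ exp(−c·d) = 1/2 ⇒ d = ln(2) / c
d = 0.6931 / 0.43 = 1.612 km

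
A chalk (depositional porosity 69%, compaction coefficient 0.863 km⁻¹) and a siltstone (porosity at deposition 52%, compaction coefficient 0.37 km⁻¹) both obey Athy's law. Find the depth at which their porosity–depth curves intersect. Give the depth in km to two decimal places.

0.57 km

Set phi₀ₐ e^(−βₐd) = phi₀ᵦ e^(−βᵦd) ⇒ ln(phi₀ₐ/phi₀ᵦ) = (βₐ − βᵦ)·d
d = ln(0.69/0.52) / (0.863 − 0.37) = 0.2829 / 0.493 = 0.574 km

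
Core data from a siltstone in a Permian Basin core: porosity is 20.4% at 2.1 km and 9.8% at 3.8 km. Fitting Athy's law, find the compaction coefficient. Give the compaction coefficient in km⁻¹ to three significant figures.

0.431 km⁻¹

Athy: n(Z) = n₀ e^(−cZ) ⇒ n₁/n₂ = e^{c(Z₂−Z₁)} ⇒ c = ln(n₁/n₂)/(Z₂−Z₁)
c = ln(0.204/0.098) / (3.8 − 2.1) = ln(2.082) / 1.7 = 0.7332 / 1.7 = 0.4313 km⁻¹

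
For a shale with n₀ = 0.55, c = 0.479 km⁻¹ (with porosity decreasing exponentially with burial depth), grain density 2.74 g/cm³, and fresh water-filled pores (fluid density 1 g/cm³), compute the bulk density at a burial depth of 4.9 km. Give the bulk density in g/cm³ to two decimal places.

2.65 g/cm³

Porosity at depth: n = 0.55·exp(−0.479×4.9) = 0.55×0.0956 = 0.0526
Bulk density: ρ_b = (1−n)ρ_g + n·ρ_f = 0.9474×2.74 + 0.0526×1
       = 2.596 + 0.053 = 2.648 g/cm³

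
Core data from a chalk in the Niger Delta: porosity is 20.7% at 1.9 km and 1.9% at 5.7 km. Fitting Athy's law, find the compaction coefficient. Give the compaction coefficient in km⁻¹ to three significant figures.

Athy: phi(Z) = phi₀ e^(−cZ) ⇒ phi₁/phi₂ = e^{c(Z₂−Z₁)} ⇒ c = ln(phi₁/phi₂)/(Z₂−Z₁)
c = ln(0.207/0.019) / (5.7 − 1.9) = ln(10.89) / 3.8 = 2.3883 / 3.8 = 0.6285 km⁻¹

0.628 km⁻¹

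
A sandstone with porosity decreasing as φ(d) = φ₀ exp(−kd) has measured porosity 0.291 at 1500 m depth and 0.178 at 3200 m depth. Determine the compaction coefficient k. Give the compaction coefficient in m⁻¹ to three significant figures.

0.000289 m⁻¹

Working in km (1 km = 1000 m; k in km⁻¹ = k in m⁻¹ × 1000):
Athy: φ(d) = φ₀ e^(−kd) ⇒ φ₁/φ₂ = e^{k(d₂−d₁)} ⇒ k = ln(φ₁/φ₂)/(d₂−d₁)
k = ln(0.291/0.178) / (3.2 − 1.5) = ln(1.635) / 1.7 = 0.4915 / 1.7 = 0.2891 km⁻¹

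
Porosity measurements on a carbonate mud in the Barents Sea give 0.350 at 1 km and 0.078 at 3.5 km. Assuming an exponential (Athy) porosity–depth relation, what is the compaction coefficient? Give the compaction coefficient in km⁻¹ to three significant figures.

0.600 km⁻¹

Athy: φ(Z) = φ₀ e^(−kZ) ⇒ φ₁/φ₂ = e^{k(Z₂−Z₁)} ⇒ k = ln(φ₁/φ₂)/(Z₂−Z₁)
k = ln(0.35/0.078) / (3.5 − 1) = ln(4.487) / 2.5 = 1.5012 / 2.5 = 0.6005 km⁻¹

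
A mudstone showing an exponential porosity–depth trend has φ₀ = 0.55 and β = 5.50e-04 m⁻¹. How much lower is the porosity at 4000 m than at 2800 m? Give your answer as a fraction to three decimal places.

0.057

Working in km (1 km = 1000 m; β in km⁻¹ = β in m⁻¹ × 1000):
φ(2.8) = 0.55·e^(−0.55×2.8) = 0.1179
φ(4) = 0.55·e^(−0.55×4) = 0.0609
Δφ = 0.1179 − 0.0609 = 0.0570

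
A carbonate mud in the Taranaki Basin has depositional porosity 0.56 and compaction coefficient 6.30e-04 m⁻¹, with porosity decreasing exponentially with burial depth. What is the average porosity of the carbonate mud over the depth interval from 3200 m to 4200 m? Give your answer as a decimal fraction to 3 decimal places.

0.055

Working in km (1 km = 1000 m; k in km⁻¹ = k in m⁻¹ × 1000):
⟨phi⟩ = (1/(z₂−z₁)) ∫ phi₀ e^(−kz) dz = phi₀·(e^(−k·z₁) − e^(−k·z₂)) / (k·(z₂−z₁))
e^(−0.63×3.2) = 0.1332; e^(−0.63×4.2) = 0.0709
⟨phi⟩ = 0.56 × (0.1332 − 0.0709) / (0.63 × 1) = 0.56 × 0.0988 = 0.0553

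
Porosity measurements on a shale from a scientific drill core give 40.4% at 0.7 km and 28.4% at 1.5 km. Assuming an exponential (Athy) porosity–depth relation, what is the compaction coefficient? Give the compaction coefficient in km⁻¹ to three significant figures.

Athy: φ(d) = φ₀ e^(−kd) ⇒ φ₁/φ₂ = e^{k(d₂−d₁)} ⇒ k = ln(φ₁/φ₂)/(d₂−d₁)
k = ln(0.404/0.284) / (1.5 − 0.7) = ln(1.423) / 0.8 = 0.3524 / 0.8 = 0.4406 km⁻¹

0.441 km⁻¹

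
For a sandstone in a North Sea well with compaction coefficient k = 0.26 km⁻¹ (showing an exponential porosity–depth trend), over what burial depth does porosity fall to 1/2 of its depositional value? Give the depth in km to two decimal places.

2.67 km

phi/phi₀ = 1/2 ⇒ exp(−k·z) = 1/2 ⇒ z = ln(2) / k
z = 0.6931 / 0.26 = 2.666 km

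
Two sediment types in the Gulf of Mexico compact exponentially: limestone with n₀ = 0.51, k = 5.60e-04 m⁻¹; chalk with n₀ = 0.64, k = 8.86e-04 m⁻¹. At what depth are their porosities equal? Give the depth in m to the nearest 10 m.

Working in km (1 km = 1000 m; k in km⁻¹ = k in m⁻¹ × 1000):
Set n₀ₐ e^(−kₐd) = n₀ᵦ e^(−kᵦd) ⇒ ln(n₀ₐ/n₀ᵦ) = (kₐ − kᵦ)·d
d = ln(0.51/0.64) / (0.56 − 0.886) = -0.2271 / -0.326 = 0.696 km

700 m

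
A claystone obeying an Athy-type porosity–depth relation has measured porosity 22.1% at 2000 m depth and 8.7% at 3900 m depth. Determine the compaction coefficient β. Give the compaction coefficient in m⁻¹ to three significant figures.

Working in km (1 km = 1000 m; β in km⁻¹ = β in m⁻¹ × 1000):
Athy: φ(d) = φ₀ e^(−βd) ⇒ φ₁/φ₂ = e^{β(d₂−d₁)} ⇒ β = ln(φ₁/φ₂)/(d₂−d₁)
β = ln(0.221/0.087) / (3.9 − 2) = ln(2.54) / 1.9 = 0.9323 / 1.9 = 0.4907 km⁻¹

0.000491 m⁻¹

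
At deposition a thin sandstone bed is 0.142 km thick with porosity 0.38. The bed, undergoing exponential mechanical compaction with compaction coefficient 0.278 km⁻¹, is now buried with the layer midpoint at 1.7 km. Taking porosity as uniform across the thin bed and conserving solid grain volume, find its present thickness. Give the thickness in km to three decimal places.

Porosity at 1.7 km: φ = 0.38·exp(−0.278×1.7) = 0.2369
Solid-volume conservation: h(1−φ) = h₀(1−φ₀) ⇒ h = h₀·(1−φ₀)/(1−φ)
h = 0.142 × (1 − 0.38)/(1 − 0.2369) = 0.142 × 0.8125 = 0.1154 km

0.115 km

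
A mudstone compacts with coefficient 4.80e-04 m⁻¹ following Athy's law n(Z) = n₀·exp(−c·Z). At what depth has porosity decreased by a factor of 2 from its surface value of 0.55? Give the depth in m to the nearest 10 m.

Working in km (1 km = 1000 m; c in km⁻¹ = c in m⁻¹ × 1000):
n/n₀ = 1/2 ⇒ exp(−c·Z) = 1/2 ⇒ Z = ln(2) / c
Z = 0.6931 / 0.48 = 1.444 km

1440 m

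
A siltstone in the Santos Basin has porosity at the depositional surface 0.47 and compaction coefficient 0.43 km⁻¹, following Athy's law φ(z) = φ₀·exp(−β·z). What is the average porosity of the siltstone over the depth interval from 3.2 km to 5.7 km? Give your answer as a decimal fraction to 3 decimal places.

⟨φ⟩ = (1/(z₂−z₁)) ∫ φ₀ e^(−βz) dz = φ₀·(e^(−β·z₁) − e^(−β·z₂)) / (β·(z₂−z₁))
e^(−0.43×3.2) = 0.2526; e^(−0.43×5.7) = 0.0862
⟨φ⟩ = 0.47 × (0.2526 − 0.0862) / (0.43 × 2.5) = 0.47 × 0.1548 = 0.0727

0.073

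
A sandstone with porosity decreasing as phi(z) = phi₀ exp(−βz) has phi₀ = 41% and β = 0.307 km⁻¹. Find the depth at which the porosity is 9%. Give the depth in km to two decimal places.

Invert Athy's law: z = ln(phi₀/phi) / β
z = ln(0.41/0.09) / 0.307 = ln(4.556) / 0.307 = 1.5163 / 0.307 = 4.939 km

4.94 km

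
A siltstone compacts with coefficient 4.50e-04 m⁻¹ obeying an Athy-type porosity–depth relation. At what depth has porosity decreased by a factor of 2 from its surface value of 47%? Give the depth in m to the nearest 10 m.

Working in km (1 km = 1000 m; k in km⁻¹ = k in m⁻¹ × 1000):
phi/phi₀ = 1/2 ⇒ exp(−k·d) = 1/2 ⇒ d = ln(2) / k
d = 0.6931 / 0.45 = 1.540 km

1540 m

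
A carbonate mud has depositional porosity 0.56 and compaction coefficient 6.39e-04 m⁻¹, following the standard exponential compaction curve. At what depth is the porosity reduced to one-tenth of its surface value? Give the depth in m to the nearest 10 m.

Working in km (1 km = 1000 m; k in km⁻¹ = k in m⁻¹ × 1000):
n/n₀ = 1/10 ⇒ exp(−k·Z) = 1/10 ⇒ Z = ln(10) / k
Z = 2.3026 / 0.639 = 3.603 km

3600 m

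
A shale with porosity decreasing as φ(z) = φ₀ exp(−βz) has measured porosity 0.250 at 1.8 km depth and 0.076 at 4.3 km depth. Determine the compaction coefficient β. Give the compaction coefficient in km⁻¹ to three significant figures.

Athy: φ(z) = φ₀ e^(−βz) ⇒ φ₁/φ₂ = e^{β(z₂−z₁)} ⇒ β = ln(φ₁/φ₂)/(z₂−z₁)
β = ln(0.25/0.076) / (4.3 − 1.8) = ln(3.289) / 2.5 = 1.1907 / 2.5 = 0.4763 km⁻¹

0.476 km⁻¹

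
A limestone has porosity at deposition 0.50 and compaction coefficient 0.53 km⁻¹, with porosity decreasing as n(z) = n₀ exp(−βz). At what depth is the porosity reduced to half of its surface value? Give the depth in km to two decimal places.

1.31 km

n/n₀ = 1/2 ⇒ exp(−β·z) = 1/2 ⇒ z = ln(2) / β
z = 0.6931 / 0.53 = 1.308 km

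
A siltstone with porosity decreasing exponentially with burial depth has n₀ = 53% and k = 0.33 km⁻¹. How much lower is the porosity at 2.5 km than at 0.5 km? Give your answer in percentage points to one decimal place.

21.7 percentage points

n(0.5) = 0.53·e^(−0.33×0.5) = 0.4494
n(2.5) = 0.53·e^(−0.33×2.5) = 0.2323
Δn = 0.4494 − 0.2323 = 0.2171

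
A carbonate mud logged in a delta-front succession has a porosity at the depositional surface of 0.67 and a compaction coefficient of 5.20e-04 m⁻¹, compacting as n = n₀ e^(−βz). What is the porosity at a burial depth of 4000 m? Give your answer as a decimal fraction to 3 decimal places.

0.084

Working in km (1 km = 1000 m; β in km⁻¹ = β in m⁻¹ × 1000):
n = n₀·exp(−β·z) = 0.67 × exp(−0.52 × 4) = 0.67 × exp(−2.08)
  = 0.67 × 0.1249 = 0.0837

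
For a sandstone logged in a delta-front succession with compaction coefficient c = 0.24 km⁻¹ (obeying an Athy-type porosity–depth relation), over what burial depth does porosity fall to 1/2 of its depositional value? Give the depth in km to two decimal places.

2.89 km

phi/phi₀ = 1/2 ⇒ exp(−c·Z) = 1/2 ⇒ Z = ln(2) / c
Z = 0.6931 / 0.24 = 2.888 km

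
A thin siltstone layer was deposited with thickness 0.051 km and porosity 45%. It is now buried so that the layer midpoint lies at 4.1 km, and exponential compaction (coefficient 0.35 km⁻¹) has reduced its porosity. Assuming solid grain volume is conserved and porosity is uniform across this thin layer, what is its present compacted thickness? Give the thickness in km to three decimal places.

0.031 km

Porosity at 4.1 km: n = 0.45·exp(−0.35×4.1) = 0.1072
Solid-volume conservation: h(1−n) = h₀(1−n₀) ⇒ h = h₀·(1−n₀)/(1−n)
h = 0.051 × (1 − 0.45)/(1 − 0.1072) = 0.051 × 0.6160 = 0.0314 km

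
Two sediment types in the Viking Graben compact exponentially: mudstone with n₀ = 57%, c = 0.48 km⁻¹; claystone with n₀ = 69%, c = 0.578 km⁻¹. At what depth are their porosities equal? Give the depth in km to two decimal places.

1.95 km

Set n₀ₐ e^(−cₐz) = n₀ᵦ e^(−cᵦz) ⇒ ln(n₀ₐ/n₀ᵦ) = (cₐ − cᵦ)·z
z = ln(0.57/0.69) / (0.48 − 0.578) = -0.1911 / -0.098 = 1.950 km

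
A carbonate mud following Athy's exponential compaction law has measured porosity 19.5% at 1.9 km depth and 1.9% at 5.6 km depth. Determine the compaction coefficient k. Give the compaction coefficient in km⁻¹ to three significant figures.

0.629 km⁻¹

Athy: φ(z) = φ₀ e^(−kz) ⇒ φ₁/φ₂ = e^{k(z₂−z₁)} ⇒ k = ln(φ₁/φ₂)/(z₂−z₁)
k = ln(0.195/0.019) / (5.6 − 1.9) = ln(10.26) / 3.7 = 2.3286 / 3.7 = 0.6293 km⁻¹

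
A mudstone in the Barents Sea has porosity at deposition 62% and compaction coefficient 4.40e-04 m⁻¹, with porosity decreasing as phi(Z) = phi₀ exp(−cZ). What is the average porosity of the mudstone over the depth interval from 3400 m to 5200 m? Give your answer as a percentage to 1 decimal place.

9.6%

Working in km (1 km = 1000 m; c in km⁻¹ = c in m⁻¹ × 1000):
⟨phi⟩ = (1/(Z₂−Z₁)) ∫ phi₀ e^(−cZ) dZ = phi₀·(e^(−c·Z₁) − e^(−c·Z₂)) / (c·(Z₂−Z₁))
e^(−0.44×3.4) = 0.2240; e^(−0.44×5.2) = 0.1015
⟨phi⟩ = 0.62 × (0.2240 − 0.1015) / (0.44 × 1.8) = 0.62 × 0.1547 = 0.0959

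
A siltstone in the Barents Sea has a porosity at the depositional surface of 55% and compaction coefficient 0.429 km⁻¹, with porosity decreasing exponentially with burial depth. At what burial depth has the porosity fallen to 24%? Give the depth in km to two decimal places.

1.93 km

Invert Athy's law: d = ln(n₀/n) / k
d = ln(0.55/0.24) / 0.429 = ln(2.292) / 0.429 = 0.8293 / 0.429 = 1.933 km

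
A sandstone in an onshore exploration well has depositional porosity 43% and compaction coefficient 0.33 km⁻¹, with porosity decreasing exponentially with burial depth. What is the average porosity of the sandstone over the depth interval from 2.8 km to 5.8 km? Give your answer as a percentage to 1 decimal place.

⟨phi⟩ = (1/(z₂−z₁)) ∫ phi₀ e^(−cz) dz = phi₀·(e^(−c·z₁) − e^(−c·z₂)) / (c·(z₂−z₁))
e^(−0.33×2.8) = 0.3969; e^(−0.33×5.8) = 0.1475
⟨phi⟩ = 0.43 × (0.3969 − 0.1475) / (0.33 × 3) = 0.43 × 0.2520 = 0.1083

10.8%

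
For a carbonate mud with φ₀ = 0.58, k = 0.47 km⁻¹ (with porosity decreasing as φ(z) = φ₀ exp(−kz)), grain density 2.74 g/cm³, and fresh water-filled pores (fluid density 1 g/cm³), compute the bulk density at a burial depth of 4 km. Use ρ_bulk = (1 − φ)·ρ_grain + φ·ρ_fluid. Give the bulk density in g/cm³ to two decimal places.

Porosity at depth: φ = 0.58·exp(−0.47×4) = 0.58×0.1526 = 0.0885
Bulk density: ρ_b = (1−φ)ρ_g + φ·ρ_f = 0.9115×2.74 + 0.0885×1
       = 2.498 + 0.089 = 2.586 g/cm³

2.59 g/cm³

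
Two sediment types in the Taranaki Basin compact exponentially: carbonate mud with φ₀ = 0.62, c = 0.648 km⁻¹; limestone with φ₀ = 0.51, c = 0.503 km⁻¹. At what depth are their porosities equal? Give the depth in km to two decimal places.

Set φ₀ₐ e^(−cₐz) = φ₀ᵦ e^(−cᵦz) ⇒ ln(φ₀ₐ/φ₀ᵦ) = (cₐ − cᵦ)·z
z = ln(0.62/0.51) / (0.648 − 0.503) = 0.1953 / 0.145 = 1.347 km

1.35 km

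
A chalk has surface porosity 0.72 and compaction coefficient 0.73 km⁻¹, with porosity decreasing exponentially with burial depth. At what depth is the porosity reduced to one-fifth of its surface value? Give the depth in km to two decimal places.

2.20 km

phi/phi₀ = 1/5 ⇒ exp(−β·Z) = 1/5 ⇒ Z = ln(5) / β
Z = 1.6094 / 0.73 = 2.205 km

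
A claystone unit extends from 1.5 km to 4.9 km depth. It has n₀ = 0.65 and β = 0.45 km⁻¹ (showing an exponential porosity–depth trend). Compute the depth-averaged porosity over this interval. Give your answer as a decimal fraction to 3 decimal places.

0.169

⟨n⟩ = (1/(Z₂−Z₁)) ∫ n₀ e^(−βZ) dZ = n₀·(e^(−β·Z₁) − e^(−β·Z₂)) / (β·(Z₂−Z₁))
e^(−0.45×1.5) = 0.5092; e^(−0.45×4.9) = 0.1103
⟨n⟩ = 0.65 × (0.5092 − 0.1103) / (0.45 × 3.4) = 0.65 × 0.2607 = 0.1695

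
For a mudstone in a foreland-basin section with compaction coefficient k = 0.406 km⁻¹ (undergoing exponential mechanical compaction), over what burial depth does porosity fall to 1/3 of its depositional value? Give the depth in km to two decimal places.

2.71 km

φ/φ₀ = 1/3 ⇒ exp(−k·d) = 1/3 ⇒ d = ln(3) / k
d = 1.0986 / 0.406 = 2.706 km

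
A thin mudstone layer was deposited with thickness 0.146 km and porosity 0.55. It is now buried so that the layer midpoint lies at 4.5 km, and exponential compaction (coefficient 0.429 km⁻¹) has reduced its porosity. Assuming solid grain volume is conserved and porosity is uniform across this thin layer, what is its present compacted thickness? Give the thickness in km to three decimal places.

0.071 km

Porosity at 4.5 km: phi = 0.55·exp(−0.429×4.5) = 0.0798
Solid-volume conservation: h(1−phi) = h₀(1−phi₀) ⇒ h = h₀·(1−phi₀)/(1−phi)
h = 0.146 × (1 − 0.55)/(1 − 0.0798) = 0.146 × 0.4890 = 0.0714 km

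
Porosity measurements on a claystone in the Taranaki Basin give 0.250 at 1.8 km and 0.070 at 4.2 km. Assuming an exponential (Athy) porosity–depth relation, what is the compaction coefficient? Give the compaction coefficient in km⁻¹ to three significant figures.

0.530 km⁻¹

Athy: φ(Z) = φ₀ e^(−kZ) ⇒ φ₁/φ₂ = e^{k(Z₂−Z₁)} ⇒ k = ln(φ₁/φ₂)/(Z₂−Z₁)
k = ln(0.25/0.07) / (4.2 − 1.8) = ln(3.571) / 2.4 = 1.2730 / 2.4 = 0.5304 km⁻¹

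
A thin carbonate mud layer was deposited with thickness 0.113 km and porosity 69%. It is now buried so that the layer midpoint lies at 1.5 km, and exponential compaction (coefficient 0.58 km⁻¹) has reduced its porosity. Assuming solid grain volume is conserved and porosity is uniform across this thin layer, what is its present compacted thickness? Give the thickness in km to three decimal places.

0.049 km

Porosity at 1.5 km: n = 0.69·exp(−0.58×1.5) = 0.2891
Solid-volume conservation: h(1−n) = h₀(1−n₀) ⇒ h = h₀·(1−n₀)/(1−n)
h = 0.113 × (1 − 0.69)/(1 − 0.2891) = 0.113 × 0.4361 = 0.0493 km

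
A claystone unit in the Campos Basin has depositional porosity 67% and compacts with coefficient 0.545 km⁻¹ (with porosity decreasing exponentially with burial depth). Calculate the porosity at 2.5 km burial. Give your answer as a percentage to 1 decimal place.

17.2%

phi = phi₀·exp(−c·d) = 0.67 × exp(−0.545 × 2.5) = 0.67 × exp(−1.363)
  = 0.67 × 0.2560 = 0.1715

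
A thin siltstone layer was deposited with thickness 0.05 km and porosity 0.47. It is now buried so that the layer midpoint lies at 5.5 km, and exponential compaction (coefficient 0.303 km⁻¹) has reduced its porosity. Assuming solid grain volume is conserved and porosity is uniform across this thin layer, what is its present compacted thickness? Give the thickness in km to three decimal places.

Porosity at 5.5 km: phi = 0.47·exp(−0.303×5.5) = 0.0888
Solid-volume conservation: h(1−phi) = h₀(1−phi₀) ⇒ h = h₀·(1−phi₀)/(1−phi)
h = 0.05 × (1 − 0.47)/(1 − 0.0888) = 0.05 × 0.5816 = 0.0291 km

0.029 km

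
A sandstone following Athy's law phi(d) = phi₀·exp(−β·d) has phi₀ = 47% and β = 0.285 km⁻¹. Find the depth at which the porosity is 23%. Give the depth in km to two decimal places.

Invert Athy's law: d = ln(phi₀/phi) / β
d = ln(0.47/0.23) / 0.285 = ln(2.043) / 0.285 = 0.7147 / 0.285 = 2.508 km

2.51 km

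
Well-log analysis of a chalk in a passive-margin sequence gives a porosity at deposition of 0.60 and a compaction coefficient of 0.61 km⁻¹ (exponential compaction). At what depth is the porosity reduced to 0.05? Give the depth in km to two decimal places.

Invert Athy's law: z = ln(phi₀/phi) / β
z = ln(0.6/0.05) / 0.61 = ln(12) / 0.61 = 2.4849 / 0.61 = 4.074 km

4.07 km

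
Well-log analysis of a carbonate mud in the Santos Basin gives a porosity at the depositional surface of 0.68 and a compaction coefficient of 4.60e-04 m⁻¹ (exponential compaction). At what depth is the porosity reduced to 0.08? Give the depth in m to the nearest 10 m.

Working in km (1 km = 1000 m; k in km⁻¹ = k in m⁻¹ × 1000):
Invert Athy's law: Z = ln(n₀/n) / k
Z = ln(0.68/0.08) / 0.46 = ln(8.5) / 0.46 = 2.1401 / 0.46 = 4.652 km

4650 m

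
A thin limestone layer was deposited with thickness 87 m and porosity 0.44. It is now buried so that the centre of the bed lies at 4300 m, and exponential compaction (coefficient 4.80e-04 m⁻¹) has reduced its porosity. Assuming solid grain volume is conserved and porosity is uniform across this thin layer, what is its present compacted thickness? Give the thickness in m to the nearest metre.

52 m

Working in km (1 km = 1000 m; k in km⁻¹ = k in m⁻¹ × 1000):
Porosity at 4.3 km: φ = 0.44·exp(−0.48×4.3) = 0.0559
Solid-volume conservation: h(1−φ) = h₀(1−φ₀) ⇒ h = h₀·(1−φ₀)/(1−φ)
h = 0.087 × (1 − 0.44)/(1 − 0.0559) = 0.087 × 0.5931 = 0.0516 km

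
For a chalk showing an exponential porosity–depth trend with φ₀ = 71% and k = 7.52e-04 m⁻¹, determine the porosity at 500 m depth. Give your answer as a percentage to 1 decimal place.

Working in km (1 km = 1000 m; k in km⁻¹ = k in m⁻¹ × 1000):
φ = φ₀·exp(−k·Z) = 0.71 × exp(−0.752 × 0.5) = 0.71 × exp(−0.376)
  = 0.71 × 0.6866 = 0.4875

48.7%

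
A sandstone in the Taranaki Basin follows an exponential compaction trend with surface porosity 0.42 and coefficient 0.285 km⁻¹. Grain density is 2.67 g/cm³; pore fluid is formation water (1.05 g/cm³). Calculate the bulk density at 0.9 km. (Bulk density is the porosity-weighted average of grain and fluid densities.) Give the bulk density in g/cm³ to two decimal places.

Porosity at depth: phi = 0.42·exp(−0.285×0.9) = 0.42×0.7738 = 0.3250
Bulk density: ρ_b = (1−phi)ρ_g + phi·ρ_f = 0.6750×2.67 + 0.3250×1.05
       = 1.802 + 0.341 = 2.144 g/cm³

2.14 g/cm³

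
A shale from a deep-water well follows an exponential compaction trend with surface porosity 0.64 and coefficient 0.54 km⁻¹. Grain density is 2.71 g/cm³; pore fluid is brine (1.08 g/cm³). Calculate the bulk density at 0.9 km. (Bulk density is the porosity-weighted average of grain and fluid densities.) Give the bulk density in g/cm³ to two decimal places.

Porosity at depth: n = 0.64·exp(−0.54×0.9) = 0.64×0.6151 = 0.3937
Bulk density: ρ_b = (1−n)ρ_g + n·ρ_f = 0.6063×2.71 + 0.3937×1.08
       = 1.643 + 0.425 = 2.068 g/cm³

2.07 g/cm³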